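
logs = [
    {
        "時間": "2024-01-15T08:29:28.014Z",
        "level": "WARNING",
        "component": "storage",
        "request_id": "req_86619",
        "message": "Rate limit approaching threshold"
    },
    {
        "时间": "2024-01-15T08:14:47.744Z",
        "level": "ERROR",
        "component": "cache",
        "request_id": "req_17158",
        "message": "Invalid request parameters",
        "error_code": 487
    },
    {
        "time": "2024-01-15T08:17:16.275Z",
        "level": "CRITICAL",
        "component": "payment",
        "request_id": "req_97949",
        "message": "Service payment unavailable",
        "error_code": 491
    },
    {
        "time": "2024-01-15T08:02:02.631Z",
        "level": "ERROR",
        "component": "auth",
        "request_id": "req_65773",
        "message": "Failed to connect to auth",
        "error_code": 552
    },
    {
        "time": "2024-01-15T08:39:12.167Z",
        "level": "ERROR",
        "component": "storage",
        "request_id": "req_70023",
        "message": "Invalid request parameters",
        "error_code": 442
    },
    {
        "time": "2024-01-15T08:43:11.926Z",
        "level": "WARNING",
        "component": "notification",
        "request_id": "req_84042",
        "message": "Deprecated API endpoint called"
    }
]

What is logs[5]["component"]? "notification"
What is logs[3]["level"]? "ERROR"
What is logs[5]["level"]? "WARNING"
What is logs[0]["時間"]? "2024-01-15T08:29:28.014Z"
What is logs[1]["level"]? "ERROR"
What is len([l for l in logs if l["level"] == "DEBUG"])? 0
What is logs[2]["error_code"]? 491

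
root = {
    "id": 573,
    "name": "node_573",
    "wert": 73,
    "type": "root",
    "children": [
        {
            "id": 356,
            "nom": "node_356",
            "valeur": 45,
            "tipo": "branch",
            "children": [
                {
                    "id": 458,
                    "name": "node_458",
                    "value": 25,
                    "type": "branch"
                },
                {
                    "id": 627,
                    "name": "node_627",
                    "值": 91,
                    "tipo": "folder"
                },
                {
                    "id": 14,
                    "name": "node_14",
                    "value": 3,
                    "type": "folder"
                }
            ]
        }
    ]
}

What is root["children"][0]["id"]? 356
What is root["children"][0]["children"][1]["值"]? 91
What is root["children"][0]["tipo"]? "branch"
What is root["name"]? "node_573"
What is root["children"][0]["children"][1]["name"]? "node_627"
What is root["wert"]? 73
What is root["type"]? "root"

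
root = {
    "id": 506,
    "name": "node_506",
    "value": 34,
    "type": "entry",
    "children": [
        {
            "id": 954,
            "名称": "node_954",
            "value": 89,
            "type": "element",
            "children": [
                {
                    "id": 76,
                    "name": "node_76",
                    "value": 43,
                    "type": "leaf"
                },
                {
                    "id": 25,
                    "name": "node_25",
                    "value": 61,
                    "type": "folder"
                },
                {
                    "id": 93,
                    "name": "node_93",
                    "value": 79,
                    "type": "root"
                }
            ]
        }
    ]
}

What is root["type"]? "entry"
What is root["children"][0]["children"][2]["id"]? 93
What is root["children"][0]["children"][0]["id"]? 76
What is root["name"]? "node_506"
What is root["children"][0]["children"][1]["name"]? "node_25"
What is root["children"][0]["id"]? 954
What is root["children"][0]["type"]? "element"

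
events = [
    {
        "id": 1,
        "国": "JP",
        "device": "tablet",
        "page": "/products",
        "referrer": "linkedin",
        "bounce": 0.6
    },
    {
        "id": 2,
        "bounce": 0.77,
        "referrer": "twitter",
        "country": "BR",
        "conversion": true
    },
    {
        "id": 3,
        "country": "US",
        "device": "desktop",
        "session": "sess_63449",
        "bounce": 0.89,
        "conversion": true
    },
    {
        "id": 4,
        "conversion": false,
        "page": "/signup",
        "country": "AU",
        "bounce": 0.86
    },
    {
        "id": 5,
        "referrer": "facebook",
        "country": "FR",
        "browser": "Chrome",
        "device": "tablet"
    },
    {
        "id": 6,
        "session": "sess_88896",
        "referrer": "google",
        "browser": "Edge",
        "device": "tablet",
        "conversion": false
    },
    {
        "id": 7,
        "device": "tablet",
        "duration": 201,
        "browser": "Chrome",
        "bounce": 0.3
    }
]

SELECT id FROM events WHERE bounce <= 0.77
[1, 2, 7]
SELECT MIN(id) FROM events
1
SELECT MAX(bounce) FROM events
0.89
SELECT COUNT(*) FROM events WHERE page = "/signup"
1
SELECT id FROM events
[1, 2, 3, 4, 5, 6, 7]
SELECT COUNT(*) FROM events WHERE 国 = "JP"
1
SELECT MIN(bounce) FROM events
0.3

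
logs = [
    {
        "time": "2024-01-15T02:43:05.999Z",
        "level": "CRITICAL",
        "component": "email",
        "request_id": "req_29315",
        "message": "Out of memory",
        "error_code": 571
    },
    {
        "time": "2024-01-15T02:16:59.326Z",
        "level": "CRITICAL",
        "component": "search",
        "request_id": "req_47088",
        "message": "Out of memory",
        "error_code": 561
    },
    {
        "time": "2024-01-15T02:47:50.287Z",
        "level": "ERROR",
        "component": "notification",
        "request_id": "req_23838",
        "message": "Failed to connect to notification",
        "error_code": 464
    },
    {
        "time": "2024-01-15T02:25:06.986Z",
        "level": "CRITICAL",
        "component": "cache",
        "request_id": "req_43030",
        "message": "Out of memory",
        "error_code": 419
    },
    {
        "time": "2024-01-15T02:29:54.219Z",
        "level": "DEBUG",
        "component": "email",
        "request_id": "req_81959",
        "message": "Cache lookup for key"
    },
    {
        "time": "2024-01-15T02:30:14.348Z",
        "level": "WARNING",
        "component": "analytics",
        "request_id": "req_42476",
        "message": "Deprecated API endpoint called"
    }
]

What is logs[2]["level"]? "ERROR"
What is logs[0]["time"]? "2024-01-15T02:43:05.999Z"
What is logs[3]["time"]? "2024-01-15T02:25:06.986Z"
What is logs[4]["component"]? "email"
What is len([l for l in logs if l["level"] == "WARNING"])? 1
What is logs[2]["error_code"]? 464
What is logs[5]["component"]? "analytics"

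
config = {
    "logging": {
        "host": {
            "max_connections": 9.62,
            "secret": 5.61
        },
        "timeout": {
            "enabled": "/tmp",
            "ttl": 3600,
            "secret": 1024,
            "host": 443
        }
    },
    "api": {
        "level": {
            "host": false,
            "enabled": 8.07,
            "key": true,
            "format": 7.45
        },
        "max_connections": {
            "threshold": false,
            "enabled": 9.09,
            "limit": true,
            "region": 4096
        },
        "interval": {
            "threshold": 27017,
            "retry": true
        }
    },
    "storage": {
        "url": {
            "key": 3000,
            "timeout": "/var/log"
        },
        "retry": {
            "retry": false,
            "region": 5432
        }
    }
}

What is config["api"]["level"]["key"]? True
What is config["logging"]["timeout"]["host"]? 443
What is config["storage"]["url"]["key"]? 3000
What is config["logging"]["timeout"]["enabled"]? "/tmp"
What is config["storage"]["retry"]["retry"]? False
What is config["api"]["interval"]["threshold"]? 27017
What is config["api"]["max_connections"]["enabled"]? 9.09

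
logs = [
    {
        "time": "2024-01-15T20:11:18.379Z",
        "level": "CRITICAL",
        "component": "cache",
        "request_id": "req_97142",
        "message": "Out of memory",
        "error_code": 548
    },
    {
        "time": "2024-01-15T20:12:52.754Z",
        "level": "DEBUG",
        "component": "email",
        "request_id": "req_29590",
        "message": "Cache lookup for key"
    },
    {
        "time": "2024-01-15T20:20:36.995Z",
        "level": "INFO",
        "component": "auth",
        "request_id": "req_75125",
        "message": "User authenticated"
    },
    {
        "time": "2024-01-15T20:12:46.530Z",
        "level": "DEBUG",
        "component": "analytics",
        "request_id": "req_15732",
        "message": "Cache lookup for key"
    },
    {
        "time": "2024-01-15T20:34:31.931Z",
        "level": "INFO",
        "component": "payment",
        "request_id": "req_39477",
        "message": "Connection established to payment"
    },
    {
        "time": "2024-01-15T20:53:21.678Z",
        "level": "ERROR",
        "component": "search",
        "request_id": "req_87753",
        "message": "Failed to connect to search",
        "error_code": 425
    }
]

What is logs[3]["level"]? "DEBUG"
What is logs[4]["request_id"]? "req_39477"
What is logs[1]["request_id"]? "req_29590"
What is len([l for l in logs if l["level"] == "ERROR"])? 1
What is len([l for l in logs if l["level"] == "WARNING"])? 0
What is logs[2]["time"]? "2024-01-15T20:20:36.995Z"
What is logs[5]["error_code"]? 425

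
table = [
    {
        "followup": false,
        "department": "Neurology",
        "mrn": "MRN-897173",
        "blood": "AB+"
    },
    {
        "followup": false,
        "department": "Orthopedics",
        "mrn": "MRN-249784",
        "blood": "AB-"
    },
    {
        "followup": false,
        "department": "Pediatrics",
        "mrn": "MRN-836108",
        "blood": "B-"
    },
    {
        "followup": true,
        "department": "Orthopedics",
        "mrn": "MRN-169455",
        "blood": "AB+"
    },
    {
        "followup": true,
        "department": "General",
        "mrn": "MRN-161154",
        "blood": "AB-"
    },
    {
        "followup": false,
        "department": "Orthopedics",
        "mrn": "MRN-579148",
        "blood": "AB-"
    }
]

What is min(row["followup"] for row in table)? False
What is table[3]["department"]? "Orthopedics"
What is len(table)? 6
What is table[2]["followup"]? False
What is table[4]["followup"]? True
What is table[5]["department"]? "Orthopedics"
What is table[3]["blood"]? "AB+"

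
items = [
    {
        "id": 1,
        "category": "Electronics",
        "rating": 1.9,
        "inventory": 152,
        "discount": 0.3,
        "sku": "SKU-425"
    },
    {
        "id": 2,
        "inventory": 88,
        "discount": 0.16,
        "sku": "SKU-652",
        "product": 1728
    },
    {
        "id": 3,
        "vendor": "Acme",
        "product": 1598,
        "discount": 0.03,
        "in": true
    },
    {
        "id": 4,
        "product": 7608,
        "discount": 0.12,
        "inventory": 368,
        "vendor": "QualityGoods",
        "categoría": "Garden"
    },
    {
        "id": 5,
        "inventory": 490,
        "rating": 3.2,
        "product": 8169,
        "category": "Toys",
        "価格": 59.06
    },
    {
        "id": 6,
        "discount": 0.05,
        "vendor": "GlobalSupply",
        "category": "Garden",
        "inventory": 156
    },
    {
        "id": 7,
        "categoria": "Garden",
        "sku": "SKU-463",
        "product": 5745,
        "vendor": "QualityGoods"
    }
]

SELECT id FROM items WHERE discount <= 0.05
[3, 6]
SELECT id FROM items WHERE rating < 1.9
[]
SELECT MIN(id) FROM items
1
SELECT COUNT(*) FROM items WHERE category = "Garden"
1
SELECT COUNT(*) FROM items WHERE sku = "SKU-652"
1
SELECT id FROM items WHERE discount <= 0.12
[3, 4, 6]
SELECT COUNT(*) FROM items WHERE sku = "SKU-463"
1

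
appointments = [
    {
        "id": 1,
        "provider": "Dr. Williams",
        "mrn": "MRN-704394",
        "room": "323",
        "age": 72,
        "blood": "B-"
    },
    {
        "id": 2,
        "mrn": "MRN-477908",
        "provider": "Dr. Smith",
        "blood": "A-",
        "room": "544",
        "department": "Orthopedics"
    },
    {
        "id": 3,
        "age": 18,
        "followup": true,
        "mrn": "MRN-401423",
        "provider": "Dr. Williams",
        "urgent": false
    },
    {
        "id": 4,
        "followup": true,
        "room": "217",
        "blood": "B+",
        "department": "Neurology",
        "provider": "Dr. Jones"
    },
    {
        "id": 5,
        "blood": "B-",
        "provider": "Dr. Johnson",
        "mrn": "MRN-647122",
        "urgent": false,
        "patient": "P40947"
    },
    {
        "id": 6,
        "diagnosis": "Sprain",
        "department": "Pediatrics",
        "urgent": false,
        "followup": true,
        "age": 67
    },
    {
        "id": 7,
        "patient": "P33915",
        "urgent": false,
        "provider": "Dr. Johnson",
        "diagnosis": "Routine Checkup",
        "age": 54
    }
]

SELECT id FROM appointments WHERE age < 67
[3, 7]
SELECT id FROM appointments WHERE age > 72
[]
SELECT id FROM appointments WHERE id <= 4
[1, 2, 3, 4]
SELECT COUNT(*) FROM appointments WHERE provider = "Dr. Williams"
2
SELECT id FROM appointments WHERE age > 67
[1]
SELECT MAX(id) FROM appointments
7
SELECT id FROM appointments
[1, 2, 3, 4, 5, 6, 7]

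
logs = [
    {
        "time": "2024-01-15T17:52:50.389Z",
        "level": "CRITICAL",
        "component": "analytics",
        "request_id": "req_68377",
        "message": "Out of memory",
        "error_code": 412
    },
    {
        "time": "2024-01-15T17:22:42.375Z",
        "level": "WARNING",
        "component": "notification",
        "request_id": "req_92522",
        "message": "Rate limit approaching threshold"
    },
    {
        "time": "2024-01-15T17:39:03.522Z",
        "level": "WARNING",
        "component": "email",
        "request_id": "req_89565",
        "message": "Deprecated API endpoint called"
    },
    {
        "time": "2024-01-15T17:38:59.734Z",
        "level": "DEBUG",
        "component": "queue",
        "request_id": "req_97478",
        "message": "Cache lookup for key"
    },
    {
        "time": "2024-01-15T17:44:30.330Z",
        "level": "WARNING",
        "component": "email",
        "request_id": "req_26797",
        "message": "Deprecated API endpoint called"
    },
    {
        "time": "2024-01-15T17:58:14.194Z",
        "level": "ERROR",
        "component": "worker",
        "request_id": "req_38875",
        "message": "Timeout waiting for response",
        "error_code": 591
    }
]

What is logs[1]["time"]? "2024-01-15T17:22:42.375Z"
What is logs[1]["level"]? "WARNING"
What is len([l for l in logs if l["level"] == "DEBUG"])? 1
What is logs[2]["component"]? "email"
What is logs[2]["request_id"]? "req_89565"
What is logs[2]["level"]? "WARNING"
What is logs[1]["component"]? "notification"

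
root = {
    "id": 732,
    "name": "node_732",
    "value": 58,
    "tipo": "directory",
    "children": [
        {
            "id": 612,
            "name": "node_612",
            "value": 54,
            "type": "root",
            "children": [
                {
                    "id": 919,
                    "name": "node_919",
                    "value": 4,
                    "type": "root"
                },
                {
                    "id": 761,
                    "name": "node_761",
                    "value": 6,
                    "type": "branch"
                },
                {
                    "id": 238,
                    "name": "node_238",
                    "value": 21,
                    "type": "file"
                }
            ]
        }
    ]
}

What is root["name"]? "node_732"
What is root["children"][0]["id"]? 612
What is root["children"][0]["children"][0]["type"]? "root"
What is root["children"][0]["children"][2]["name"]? "node_238"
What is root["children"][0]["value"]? 54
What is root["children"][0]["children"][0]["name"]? "node_919"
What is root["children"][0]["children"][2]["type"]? "file"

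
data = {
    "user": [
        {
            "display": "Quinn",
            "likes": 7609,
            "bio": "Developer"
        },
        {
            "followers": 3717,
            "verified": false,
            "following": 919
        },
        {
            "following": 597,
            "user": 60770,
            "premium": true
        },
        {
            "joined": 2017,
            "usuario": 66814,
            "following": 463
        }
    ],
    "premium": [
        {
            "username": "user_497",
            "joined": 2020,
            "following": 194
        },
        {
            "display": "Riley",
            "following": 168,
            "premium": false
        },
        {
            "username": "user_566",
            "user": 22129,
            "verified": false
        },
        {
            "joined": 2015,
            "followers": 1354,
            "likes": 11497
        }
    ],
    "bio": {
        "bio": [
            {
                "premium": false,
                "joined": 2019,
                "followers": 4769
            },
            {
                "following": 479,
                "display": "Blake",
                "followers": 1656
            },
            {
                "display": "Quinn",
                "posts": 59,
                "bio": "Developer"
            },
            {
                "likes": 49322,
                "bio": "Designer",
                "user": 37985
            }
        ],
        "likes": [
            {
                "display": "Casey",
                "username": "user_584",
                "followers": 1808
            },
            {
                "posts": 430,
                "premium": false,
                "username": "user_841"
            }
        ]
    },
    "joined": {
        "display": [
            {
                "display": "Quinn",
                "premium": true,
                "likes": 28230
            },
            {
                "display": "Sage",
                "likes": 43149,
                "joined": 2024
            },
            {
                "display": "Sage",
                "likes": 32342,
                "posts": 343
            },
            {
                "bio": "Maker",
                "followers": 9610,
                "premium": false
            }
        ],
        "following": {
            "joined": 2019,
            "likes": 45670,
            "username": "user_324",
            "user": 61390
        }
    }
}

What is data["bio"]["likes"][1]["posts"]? 430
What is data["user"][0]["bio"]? "Developer"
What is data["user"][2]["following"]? 597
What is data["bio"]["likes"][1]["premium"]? False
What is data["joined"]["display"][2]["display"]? "Sage"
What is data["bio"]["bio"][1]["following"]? 479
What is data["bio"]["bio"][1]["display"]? "Blake"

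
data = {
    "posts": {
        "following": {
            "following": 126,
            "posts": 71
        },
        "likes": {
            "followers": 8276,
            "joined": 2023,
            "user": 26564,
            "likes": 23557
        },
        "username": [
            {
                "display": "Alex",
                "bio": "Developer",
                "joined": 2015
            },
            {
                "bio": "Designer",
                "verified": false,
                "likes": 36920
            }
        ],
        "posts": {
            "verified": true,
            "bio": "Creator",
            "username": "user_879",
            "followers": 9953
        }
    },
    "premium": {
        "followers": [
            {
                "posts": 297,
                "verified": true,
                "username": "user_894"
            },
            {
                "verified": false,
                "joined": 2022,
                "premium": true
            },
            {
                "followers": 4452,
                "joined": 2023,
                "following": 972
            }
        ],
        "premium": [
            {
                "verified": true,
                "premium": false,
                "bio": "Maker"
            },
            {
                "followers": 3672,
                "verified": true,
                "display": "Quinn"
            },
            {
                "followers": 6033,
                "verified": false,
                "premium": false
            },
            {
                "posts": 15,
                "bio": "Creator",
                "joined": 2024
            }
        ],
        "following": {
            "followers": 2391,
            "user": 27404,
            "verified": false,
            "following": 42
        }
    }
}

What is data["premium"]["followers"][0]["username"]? "user_894"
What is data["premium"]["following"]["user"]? 27404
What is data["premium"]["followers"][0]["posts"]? 297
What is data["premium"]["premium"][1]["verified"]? True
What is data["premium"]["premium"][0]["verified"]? True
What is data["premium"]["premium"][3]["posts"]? 15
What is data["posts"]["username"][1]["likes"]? 36920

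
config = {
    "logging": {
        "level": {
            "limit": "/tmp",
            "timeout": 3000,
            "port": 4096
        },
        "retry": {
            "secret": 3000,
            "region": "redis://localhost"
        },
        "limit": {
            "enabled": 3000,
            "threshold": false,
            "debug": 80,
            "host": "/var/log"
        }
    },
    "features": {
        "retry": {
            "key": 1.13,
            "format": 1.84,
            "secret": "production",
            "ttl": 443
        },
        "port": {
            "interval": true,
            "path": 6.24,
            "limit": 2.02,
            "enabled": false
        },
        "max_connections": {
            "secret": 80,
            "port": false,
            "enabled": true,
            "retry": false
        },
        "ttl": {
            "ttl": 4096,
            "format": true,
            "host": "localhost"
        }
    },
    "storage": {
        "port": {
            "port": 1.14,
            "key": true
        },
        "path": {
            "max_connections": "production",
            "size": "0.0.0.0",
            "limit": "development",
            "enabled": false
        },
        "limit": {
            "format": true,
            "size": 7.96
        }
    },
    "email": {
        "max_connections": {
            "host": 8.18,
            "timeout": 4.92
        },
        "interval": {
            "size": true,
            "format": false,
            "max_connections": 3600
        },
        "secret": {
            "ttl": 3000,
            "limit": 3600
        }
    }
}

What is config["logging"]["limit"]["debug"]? 80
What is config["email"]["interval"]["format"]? False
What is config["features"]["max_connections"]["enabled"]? True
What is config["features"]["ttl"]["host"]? "localhost"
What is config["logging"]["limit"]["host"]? "/var/log"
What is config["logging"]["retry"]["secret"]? 3000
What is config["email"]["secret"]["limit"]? 3600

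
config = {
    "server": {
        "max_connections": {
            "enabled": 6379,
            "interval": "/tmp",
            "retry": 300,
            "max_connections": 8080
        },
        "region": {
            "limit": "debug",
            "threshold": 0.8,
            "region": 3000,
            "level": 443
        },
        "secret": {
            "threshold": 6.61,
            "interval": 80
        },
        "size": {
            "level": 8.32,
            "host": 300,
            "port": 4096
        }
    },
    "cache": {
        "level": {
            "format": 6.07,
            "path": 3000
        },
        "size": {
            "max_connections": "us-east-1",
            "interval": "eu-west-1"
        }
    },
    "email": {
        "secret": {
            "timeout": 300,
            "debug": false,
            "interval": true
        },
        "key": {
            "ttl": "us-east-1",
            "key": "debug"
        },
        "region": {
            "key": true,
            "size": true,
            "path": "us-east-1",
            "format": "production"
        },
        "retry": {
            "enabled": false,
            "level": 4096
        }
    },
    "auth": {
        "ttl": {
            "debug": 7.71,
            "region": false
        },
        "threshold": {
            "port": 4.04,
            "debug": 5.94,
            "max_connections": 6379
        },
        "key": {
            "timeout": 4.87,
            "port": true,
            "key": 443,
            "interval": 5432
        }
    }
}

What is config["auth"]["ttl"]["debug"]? 7.71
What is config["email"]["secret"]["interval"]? True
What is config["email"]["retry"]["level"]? 4096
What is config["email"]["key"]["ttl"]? "us-east-1"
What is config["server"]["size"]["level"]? 8.32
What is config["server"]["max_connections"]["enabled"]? 6379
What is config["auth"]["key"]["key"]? 443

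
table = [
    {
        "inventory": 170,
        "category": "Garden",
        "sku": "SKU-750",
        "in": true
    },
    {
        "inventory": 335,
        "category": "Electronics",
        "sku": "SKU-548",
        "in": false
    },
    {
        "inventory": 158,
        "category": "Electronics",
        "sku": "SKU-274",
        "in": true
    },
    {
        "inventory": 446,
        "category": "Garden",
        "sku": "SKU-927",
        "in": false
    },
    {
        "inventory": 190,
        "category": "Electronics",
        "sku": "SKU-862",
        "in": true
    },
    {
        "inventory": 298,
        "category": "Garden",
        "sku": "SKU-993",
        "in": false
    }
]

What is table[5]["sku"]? "SKU-993"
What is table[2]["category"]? "Electronics"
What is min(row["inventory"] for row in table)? 158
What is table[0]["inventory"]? 170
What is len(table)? 6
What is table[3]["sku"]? "SKU-927"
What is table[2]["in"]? True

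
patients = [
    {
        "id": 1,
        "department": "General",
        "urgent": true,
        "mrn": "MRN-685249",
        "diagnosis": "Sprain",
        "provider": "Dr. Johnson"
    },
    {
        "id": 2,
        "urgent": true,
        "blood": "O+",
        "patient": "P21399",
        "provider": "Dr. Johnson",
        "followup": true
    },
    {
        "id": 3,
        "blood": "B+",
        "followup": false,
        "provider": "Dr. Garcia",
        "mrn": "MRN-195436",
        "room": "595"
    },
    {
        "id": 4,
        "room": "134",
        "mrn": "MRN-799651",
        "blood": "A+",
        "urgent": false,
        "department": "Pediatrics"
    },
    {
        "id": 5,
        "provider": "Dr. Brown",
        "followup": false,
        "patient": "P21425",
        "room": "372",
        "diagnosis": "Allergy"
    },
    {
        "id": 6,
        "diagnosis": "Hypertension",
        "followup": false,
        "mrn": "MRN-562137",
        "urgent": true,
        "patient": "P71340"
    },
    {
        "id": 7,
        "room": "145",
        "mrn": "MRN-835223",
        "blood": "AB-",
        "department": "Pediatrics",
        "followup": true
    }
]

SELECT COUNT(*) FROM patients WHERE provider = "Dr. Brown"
1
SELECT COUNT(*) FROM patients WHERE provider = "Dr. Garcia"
1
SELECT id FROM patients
[1, 2, 3, 4, 5, 6, 7]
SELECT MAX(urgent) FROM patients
True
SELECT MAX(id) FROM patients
7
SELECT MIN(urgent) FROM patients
False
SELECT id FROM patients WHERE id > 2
[3, 4, 5, 6, 7]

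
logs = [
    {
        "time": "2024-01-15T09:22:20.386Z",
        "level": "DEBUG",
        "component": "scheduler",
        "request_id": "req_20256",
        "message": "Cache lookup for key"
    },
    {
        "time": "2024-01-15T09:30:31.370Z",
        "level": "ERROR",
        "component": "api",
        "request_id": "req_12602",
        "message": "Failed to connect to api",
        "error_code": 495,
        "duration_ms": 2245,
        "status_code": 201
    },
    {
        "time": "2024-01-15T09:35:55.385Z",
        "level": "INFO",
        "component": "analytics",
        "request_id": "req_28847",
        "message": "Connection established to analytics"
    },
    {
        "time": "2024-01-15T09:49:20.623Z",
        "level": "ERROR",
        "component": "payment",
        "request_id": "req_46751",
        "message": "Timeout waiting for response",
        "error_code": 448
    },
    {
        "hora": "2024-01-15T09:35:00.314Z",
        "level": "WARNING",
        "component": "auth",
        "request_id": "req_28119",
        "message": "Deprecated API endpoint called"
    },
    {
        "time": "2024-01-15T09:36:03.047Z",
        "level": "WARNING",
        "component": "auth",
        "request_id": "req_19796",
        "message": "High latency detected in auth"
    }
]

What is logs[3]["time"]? "2024-01-15T09:49:20.623Z"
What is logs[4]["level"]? "WARNING"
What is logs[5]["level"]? "WARNING"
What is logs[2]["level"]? "INFO"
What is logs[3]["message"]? "Timeout waiting for response"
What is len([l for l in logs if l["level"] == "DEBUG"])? 1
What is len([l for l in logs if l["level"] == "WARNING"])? 2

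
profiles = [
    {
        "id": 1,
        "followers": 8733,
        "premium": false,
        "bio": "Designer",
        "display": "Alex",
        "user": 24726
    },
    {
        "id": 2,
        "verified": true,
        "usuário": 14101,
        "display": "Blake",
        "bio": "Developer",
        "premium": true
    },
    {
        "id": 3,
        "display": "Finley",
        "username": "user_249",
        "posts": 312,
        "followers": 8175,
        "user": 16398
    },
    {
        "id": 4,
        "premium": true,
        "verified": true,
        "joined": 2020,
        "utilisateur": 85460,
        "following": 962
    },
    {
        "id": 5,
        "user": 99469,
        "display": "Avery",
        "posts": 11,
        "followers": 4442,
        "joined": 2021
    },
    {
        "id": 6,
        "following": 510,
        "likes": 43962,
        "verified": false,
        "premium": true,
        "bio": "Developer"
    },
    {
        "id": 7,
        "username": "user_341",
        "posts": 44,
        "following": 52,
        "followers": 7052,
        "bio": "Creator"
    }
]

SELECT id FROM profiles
[1, 2, 3, 4, 5, 6, 7]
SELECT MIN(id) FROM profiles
1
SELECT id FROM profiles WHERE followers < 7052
[5]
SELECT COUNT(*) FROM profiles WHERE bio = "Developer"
2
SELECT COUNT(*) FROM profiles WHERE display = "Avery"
1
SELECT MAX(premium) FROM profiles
True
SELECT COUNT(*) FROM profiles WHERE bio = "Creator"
1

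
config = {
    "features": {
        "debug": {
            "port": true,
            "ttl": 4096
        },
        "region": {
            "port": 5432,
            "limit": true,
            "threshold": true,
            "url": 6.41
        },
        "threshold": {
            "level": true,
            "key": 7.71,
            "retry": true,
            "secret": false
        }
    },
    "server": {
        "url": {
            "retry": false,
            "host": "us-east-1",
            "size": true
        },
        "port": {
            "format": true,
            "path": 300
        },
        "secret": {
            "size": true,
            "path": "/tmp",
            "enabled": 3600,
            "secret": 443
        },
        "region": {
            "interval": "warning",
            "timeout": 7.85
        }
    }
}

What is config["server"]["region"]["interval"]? "warning"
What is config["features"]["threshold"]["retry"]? True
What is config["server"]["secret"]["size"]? True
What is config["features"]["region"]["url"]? 6.41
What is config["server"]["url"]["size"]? True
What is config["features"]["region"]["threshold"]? True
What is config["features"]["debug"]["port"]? True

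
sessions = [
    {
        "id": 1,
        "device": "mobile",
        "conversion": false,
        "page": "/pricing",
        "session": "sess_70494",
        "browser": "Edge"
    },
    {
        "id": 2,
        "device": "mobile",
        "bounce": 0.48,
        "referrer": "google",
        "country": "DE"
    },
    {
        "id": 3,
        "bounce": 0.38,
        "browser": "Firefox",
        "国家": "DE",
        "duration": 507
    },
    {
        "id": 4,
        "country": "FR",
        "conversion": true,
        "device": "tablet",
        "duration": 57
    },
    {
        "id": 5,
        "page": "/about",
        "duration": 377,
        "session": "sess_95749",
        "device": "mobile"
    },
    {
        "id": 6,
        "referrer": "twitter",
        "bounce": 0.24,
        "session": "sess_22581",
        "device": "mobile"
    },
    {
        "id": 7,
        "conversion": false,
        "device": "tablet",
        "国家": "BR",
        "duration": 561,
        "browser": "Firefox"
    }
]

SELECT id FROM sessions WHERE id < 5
[1, 2, 3, 4]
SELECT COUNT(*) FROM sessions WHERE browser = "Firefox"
2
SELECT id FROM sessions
[1, 2, 3, 4, 5, 6, 7]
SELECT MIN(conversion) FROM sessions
False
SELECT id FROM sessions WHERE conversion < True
[1, 7]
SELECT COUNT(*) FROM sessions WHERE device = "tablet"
2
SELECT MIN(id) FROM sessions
1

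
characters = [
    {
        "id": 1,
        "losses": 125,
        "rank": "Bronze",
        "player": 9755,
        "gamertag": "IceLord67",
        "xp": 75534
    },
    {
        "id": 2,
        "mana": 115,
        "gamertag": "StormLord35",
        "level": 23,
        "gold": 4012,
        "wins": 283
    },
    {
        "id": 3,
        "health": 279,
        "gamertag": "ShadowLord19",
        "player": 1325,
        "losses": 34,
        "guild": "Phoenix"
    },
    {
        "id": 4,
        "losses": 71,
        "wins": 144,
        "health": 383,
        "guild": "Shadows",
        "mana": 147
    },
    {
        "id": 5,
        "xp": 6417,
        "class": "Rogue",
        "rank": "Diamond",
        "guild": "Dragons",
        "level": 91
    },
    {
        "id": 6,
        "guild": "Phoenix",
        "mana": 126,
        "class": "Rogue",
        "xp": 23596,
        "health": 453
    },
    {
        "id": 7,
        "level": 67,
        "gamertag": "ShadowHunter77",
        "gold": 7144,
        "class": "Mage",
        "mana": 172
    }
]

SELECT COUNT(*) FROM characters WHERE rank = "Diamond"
1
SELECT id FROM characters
[1, 2, 3, 4, 5, 6, 7]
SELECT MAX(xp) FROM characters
75534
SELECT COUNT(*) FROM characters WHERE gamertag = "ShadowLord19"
1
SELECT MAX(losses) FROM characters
125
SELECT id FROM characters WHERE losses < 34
[]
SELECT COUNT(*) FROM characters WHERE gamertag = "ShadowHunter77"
1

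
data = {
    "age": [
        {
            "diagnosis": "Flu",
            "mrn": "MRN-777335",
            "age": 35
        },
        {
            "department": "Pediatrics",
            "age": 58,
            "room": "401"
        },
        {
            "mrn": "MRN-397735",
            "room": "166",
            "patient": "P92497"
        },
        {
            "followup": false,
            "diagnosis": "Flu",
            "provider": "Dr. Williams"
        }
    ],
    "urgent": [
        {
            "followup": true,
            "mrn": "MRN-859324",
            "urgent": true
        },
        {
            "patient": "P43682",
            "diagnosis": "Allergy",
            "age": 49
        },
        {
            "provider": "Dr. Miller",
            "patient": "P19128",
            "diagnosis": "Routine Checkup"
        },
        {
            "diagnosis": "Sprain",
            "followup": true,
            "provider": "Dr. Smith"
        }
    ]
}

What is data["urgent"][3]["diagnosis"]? "Sprain"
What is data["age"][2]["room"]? "166"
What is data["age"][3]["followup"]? False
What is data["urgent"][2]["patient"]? "P19128"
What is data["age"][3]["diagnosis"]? "Flu"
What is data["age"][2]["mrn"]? "MRN-397735"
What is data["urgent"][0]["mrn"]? "MRN-859324"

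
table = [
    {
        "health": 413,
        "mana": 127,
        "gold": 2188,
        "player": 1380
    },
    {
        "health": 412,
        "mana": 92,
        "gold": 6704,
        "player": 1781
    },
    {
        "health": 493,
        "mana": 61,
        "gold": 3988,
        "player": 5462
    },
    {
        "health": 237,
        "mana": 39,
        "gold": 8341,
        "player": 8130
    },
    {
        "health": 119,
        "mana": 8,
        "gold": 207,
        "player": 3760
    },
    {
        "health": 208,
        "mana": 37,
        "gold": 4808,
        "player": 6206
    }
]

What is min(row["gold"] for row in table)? 207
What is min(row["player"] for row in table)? 1380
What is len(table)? 6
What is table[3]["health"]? 237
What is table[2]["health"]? 493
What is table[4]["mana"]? 8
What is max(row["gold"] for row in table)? 8341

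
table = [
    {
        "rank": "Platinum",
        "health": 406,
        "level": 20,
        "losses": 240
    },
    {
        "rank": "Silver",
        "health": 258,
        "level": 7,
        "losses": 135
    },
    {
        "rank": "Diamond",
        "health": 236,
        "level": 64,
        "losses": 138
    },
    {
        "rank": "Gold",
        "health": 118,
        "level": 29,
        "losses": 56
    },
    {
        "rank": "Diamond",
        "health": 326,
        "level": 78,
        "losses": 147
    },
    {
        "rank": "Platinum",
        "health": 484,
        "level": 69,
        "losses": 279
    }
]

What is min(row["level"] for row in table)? 7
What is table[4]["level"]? 78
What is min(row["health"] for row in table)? 118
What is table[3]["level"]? 29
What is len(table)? 6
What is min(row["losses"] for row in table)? 56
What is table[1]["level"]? 7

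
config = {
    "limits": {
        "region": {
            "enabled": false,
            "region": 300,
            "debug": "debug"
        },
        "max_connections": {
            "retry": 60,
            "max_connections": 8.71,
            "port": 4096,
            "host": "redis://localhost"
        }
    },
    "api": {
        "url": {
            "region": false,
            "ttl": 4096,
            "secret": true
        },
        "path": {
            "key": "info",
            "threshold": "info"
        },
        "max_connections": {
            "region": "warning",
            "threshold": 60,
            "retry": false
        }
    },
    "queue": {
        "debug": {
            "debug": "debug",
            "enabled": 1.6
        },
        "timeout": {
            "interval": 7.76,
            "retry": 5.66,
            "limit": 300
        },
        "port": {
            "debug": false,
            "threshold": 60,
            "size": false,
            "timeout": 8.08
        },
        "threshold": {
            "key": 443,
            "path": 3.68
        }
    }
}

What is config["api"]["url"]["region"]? False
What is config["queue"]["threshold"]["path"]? 3.68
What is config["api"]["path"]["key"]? "info"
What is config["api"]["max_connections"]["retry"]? False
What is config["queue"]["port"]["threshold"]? 60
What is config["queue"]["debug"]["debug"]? "debug"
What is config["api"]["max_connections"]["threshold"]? 60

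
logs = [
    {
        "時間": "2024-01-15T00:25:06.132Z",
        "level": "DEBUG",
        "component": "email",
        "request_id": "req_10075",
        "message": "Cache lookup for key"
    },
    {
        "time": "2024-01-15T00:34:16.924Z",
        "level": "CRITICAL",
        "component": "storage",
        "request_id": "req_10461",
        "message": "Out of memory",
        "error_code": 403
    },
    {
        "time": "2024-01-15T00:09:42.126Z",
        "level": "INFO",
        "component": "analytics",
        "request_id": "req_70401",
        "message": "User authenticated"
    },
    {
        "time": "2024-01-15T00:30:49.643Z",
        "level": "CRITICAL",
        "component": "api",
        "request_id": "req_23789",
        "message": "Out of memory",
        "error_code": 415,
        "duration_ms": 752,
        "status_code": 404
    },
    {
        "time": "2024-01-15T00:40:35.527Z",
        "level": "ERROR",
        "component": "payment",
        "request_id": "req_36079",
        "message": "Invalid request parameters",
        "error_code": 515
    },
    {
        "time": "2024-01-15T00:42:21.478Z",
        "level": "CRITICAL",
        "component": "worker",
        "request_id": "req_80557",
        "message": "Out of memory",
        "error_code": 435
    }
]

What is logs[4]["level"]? "ERROR"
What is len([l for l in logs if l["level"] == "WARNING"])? 0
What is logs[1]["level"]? "CRITICAL"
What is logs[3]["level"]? "CRITICAL"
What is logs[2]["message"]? "User authenticated"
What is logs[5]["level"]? "CRITICAL"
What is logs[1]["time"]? "2024-01-15T00:34:16.924Z"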